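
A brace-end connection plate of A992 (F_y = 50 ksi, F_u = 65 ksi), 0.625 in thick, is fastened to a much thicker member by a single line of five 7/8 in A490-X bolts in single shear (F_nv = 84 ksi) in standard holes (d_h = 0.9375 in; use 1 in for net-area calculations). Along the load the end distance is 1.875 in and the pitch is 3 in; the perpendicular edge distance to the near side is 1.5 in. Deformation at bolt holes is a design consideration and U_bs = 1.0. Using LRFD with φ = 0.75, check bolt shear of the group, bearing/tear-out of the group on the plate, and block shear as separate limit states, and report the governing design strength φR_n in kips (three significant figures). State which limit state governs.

Bolt shear: A_b = π·0.875²/4 = 0.6013 in²; R_n = 84 × 0.6013 × 5 × 1 = 252.6 kips → 0.75 × 252.6 = 189 kips.
Bearing: edge l_c = 1.406, r_n = 68.55 kips; interior l_c = 2.062, r_n = 85.31 kips; R_n = 68.55 + 4·85.31 = 409.8 kips → 307 kips.
Block shear: A_gv = 8.672, A_nv = 5.859, A_nt = 0.625 in²; R_n = min(0.6F_uA_nv, 0.6F_yA_gv) + U_bs·F_u·A_nt = 269.1 kips → 202 kips.
Bolt shear governs: 189 kips.

189 kips (bolt shear governs)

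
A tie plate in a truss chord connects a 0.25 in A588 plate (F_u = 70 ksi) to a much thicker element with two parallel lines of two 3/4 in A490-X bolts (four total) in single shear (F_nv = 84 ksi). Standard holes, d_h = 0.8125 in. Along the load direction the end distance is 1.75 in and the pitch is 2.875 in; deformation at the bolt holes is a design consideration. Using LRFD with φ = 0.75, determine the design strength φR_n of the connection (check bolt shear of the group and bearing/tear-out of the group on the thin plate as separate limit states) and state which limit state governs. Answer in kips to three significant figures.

89.6 kips (bearing governs)

Bolt shear: A_b = π·0.75²/4 = 0.4418 in²; R_n = 84 × 0.4418 × 4 × 1 = 148.4 kips → 0.75 × 148.4 = 111 kips.
Bearing (1.2 l_c t F_u ≤ 2.4 d t F_u): upper limit = 2.4·0.75·0.25·70 = 31.5 kips.
  Edge l_c = 1.75 − 0.8125/2 = 1.344 → r_n = 28.22 kips; interior l_c = 2.875 − 0.8125 = 2.062 → r_n = 31.5 kips.
  R_n,bearing = 2·28.22 + 2·31.5 = 119.4 kips → 0.75 × 119.4 = 89.6 kips.
Bearing governs: 89.6 kips.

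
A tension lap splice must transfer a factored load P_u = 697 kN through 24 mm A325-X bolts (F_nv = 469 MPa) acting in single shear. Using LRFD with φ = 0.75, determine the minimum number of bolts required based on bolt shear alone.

A_b = π·24²/4 = 452.4 mm².
Per-bolt design strength φR_n = 0.75 × 469 × 452.4 × 1 / 1000 = 159.1 kN.
n ≥ 697 / 159.1 = 4.38 → use 5 bolts.

5 bolts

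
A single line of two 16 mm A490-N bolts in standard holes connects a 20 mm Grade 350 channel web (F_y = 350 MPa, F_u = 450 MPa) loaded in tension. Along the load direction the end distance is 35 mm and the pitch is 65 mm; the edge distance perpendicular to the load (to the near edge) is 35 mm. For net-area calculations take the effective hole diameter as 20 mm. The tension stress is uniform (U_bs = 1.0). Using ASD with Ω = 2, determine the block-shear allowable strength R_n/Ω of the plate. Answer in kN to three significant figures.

302 kN

Shear plane L_v = 35 + 1·65 = 100 mm; A_gv = 100 × 20 = 2000 mm².
A_nv = (100 − 1.5·20) × 20 = 1400 mm².
A_nt = (35 − 0.5·20) × 20 = 500 mm².
0.6 F_u A_nv = 378 kN; 0.6 F_y A_gv = 420 kN → shear rupture governs the shear term.
R_n = 378 + 1.0 × 450 × 500 / 1000 = 603 kN.
Allowable strength R_n/Ω = 603 / 2 = 302 kN.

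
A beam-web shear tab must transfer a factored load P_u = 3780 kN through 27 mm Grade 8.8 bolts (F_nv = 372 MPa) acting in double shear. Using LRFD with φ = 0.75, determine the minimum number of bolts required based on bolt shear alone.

12 bolts

A_b = π·27²/4 = 572.6 mm².
Per-bolt design strength φR_n = 0.75 × 372 × 572.6 × 2 / 1000 = 319.5 kN.
n ≥ 3780 / 319.5 = 11.83 → use 12 bolts.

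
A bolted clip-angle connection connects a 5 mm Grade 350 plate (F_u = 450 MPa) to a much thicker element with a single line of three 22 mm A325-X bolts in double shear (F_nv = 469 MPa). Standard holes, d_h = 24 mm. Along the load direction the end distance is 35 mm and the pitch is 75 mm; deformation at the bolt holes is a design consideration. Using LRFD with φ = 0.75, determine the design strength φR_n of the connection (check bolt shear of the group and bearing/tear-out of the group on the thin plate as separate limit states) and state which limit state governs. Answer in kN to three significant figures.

225 kN (bearing governs)

Bolt shear: A_b = π·22²/4 = 380.1 mm²; R_n = 469 × 380.1 × 3 × 2 / 1000 = 1070 kN → 0.75 × 1070 = 802 kN.
Bearing (1.2 l_c t F_u ≤ 2.4 d t F_u): upper limit = 2.4·22·5·450 / 1000 = 118.8 kN.
  Edge l_c = 35 − 24/2 = 23 → r_n = 62.1 kN; interior l_c = 75 − 24 = 51 → r_n = 118.8 kN.
  R_n,bearing = 1·62.1 + 2·118.8 = 299.7 kN → 0.75 × 299.7 = 225 kN.
Bearing governs: 225 kN.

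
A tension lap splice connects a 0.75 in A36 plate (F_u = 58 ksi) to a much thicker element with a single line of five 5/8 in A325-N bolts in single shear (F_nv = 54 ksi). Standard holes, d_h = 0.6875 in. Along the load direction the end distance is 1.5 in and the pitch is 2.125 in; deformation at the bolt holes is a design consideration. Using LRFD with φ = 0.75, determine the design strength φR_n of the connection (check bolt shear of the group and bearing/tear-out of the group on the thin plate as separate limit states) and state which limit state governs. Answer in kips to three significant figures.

62.1 kips (bolt shear governs)

Bolt shear: A_b = π·0.625²/4 = 0.3068 in²; R_n = 54 × 0.3068 × 5 × 1 = 82.83 kips → 0.75 × 82.83 = 62.1 kips.
Bearing (1.2 l_c t F_u ≤ 2.4 d t F_u): upper limit = 2.4·0.625·0.75·58 = 65.25 kips.
  Edge l_c = 1.5 − 0.6875/2 = 1.156 → r_n = 60.36 kips; interior l_c = 2.125 − 0.6875 = 1.438 → r_n = 65.25 kips.
  R_n,bearing = 1·60.36 + 4·65.25 = 321.4 kips → 0.75 × 321.4 = 241 kips.
Bolt shear governs: 62.1 kips.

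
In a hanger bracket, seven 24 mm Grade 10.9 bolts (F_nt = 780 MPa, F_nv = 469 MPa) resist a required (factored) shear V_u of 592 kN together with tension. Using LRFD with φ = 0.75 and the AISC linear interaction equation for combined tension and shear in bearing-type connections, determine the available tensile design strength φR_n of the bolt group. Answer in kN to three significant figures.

1420 kN

A_b = π·24²/4 = 452.4 mm²; f_rv = 592 × 1000 / (7 × 452.4) = 186.9 MPa.
F'_nt = 1.3 F_nt − (F_nt / φF_nv) f_rv = 1.3·780 − (780/(0.75·469))·186.9 = 599.5 MPa, capped at F_nt → F'_nt = 599.5 MPa.
R_n = F'_nt · A_b · n = 599.5 × 452.4 × 7 / 1000 = 1898 kN.
Design strength φR_n = 0.75 × 1898 = 1420 kN.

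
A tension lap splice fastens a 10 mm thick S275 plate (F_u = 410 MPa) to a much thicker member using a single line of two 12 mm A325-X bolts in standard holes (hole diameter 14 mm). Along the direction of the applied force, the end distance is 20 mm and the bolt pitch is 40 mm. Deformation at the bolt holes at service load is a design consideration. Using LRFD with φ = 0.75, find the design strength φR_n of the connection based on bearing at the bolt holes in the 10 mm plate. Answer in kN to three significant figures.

Per bolt r_n = 1.2 l_c t F_u ≤ 2.4 d t F_u; upper limit = 2.4 × 12 × 10 × 410 / 1000 = 118.1 kN.
Edge bolt: l_c = 20 − 14/2 = 13 mm → 1.2 × 13 × 10 × 410 / 1000 = 63.96 → r_n = 63.96 kN.
Interior bolts: l_c = 40 − 14 = 26 mm → 1.2 × 26 × 10 × 410 / 1000 = 127.9 → r_n = 118.1 kN.
R_n = 1 × 63.96 + 1 × 118.1 = 182 kN.
Design strength φR_n = 0.75 × 182 = 137 kN.

137 kN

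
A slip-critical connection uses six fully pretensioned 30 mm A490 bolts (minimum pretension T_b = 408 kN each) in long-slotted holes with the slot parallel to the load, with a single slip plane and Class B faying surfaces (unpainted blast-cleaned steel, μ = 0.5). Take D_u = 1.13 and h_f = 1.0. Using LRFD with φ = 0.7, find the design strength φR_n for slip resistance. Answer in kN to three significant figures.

968 kN

R_n = μ · D_u · h_f · T_b · n_s · n_b = 0.5 × 1.13 × 1.0 × 408 × 1 × 6 = 1383 kN.
Design strength φR_n = 0.7 × 1383 = 968 kN.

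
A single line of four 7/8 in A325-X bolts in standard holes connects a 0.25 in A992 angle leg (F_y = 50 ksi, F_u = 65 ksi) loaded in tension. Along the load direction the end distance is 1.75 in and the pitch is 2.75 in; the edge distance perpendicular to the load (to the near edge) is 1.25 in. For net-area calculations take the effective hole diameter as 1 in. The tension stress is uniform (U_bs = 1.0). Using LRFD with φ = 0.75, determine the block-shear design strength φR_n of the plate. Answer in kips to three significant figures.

Shear plane L_v = 1.75 + 3·2.75 = 10 in; A_gv = 10 × 0.25 = 2.5 in².
A_nv = (10 − 3.5·1) × 0.25 = 1.625 in².
A_nt = (1.25 − 0.5·1) × 0.25 = 0.1875 in².
0.6 F_u A_nv = 63.38 kips; 0.6 F_y A_gv = 75 kips → shear rupture governs the shear term.
R_n = 63.38 + 1.0 × 65 × 0.1875 = 75.56 kips.
Design strength φR_n = 0.75 × 75.56 = 56.7 kips.

56.7 kips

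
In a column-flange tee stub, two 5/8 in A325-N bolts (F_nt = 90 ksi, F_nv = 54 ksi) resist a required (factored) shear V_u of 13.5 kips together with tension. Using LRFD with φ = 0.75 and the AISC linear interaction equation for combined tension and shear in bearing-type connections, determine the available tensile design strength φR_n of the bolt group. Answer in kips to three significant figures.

31.3 kips

A_b = π·0.625²/4 = 0.3068 in²; f_rv = 13.5 / (2 × 0.3068) = 22 ksi.
F'_nt = 1.3 F_nt − (F_nt / φF_nv) f_rv = 1.3·90 − (90/(0.75·54))·22 = 68.11 ksi, capped at F_nt → F'_nt = 68.11 ksi.
R_n = F'_nt · A_b · n = 68.11 × 0.3068 × 2 = 41.79 kips.
Design strength φR_n = 0.75 × 41.79 = 31.3 kips.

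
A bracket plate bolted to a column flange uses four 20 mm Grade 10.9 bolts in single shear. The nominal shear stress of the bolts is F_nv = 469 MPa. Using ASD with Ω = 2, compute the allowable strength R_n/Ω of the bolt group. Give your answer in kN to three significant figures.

295 kN

A_b = π × 20² / 4 = 314.2 mm².
R_n = F_nv · A_b · n · n_s = 469 × 314.2 × 4 × 1 / 1000 = 589.4 kN.
Allowable strength R_n/Ω = 589.4 / 2 = 295 kN.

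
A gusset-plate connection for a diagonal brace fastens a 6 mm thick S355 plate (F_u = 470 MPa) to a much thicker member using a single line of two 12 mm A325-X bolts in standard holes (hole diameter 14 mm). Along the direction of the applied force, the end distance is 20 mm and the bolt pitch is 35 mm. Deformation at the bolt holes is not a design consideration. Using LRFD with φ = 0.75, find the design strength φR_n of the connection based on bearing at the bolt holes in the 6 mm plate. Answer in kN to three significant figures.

108 kN

Per bolt r_n = 1.5 l_c t F_u ≤ 3.0 d t F_u; upper limit = 3.0 × 12 × 6 × 470 / 1000 = 101.5 kN.
Edge bolt: l_c = 20 − 14/2 = 13 mm → 1.5 × 13 × 6 × 470 / 1000 = 54.99 → r_n = 54.99 kN.
Interior bolts: l_c = 35 − 14 = 21 mm → 1.5 × 21 × 6 × 470 / 1000 = 88.83 → r_n = 88.83 kN.
R_n = 1 × 54.99 + 1 × 88.83 = 143.8 kN.
Design strength φR_n = 0.75 × 143.8 = 108 kN.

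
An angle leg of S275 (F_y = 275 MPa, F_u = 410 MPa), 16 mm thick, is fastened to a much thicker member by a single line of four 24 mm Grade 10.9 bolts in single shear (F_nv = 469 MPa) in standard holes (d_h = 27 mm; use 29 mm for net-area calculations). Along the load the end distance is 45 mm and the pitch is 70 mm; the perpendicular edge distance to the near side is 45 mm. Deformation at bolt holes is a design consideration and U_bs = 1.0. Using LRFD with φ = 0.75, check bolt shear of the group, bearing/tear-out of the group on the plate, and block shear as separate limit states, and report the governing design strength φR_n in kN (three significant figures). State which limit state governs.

603 kN (block shear governs)

Bolt shear: A_b = π·24²/4 = 452.4 mm²; R_n = 469 × 452.4 × 4 × 1 / 1000 = 848.7 kN → 0.75 × 848.7 = 637 kN.
Bearing: edge l_c = 31.5, r_n = 248 kN; interior l_c = 43, r_n = 338.5 kN; R_n = 248 + 3·338.5 = 1263 kN → 948 kN.
Block shear: A_gv = 4080, A_nv = 2456, A_nt = 488 mm²; R_n = min(0.6F_uA_nv, 0.6F_yA_gv) + U_bs·F_u·A_nt = 804.3 kN → 603 kN.
Block shear governs: 603 kN.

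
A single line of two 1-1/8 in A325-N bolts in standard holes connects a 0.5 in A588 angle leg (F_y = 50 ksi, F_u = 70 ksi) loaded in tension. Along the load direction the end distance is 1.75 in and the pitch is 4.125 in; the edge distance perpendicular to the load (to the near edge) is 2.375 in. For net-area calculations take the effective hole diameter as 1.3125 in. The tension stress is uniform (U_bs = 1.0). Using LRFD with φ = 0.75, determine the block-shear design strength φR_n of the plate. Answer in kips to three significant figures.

107 kips

Shear plane L_v = 1.75 + 1·4.125 = 5.875 in; A_gv = 5.875 × 0.5 = 2.938 in².
A_nv = (5.875 − 1.5·1.3125) × 0.5 = 1.953 in².
A_nt = (2.375 − 0.5·1.3125) × 0.5 = 0.8594 in².
0.6 F_u A_nv = 82.03 kips; 0.6 F_y A_gv = 88.12 kips → shear rupture governs the shear term.
R_n = 82.03 + 1.0 × 70 × 0.8594 = 142.2 kips.
Design strength φR_n = 0.75 × 142.2 = 107 kips.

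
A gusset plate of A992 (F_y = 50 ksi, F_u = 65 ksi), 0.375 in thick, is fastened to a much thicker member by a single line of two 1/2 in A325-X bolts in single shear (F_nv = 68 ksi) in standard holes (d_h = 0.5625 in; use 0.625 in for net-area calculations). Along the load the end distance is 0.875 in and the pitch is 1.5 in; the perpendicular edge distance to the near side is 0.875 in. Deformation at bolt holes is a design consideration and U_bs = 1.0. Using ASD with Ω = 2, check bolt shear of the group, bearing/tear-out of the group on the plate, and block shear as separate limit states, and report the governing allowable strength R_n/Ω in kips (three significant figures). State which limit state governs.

13.4 kips (bolt shear governs)

Bolt shear: A_b = π·0.5²/4 = 0.1963 in²; R_n = 68 × 0.1963 × 2 × 1 = 26.7 kips → 26.7 / 2 = 13.4 kips.
Bearing: edge l_c = 0.5938, r_n = 17.37 kips; interior l_c = 0.9375, r_n = 27.42 kips; R_n = 17.37 + 1·27.42 = 44.79 kips → 22.4 kips.
Block shear: A_gv = 0.8906, A_nv = 0.5391, A_nt = 0.2109 in²; R_n = min(0.6F_uA_nv, 0.6F_yA_gv) + U_bs·F_u·A_nt = 34.73 kips → 17.4 kips.
Bolt shear governs: 13.4 kips.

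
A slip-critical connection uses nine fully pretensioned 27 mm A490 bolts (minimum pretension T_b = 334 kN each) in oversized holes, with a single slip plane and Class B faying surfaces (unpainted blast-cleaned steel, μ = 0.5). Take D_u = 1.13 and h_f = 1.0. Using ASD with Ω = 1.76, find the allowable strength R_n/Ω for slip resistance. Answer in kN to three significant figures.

965 kN

R_n = μ · D_u · h_f · T_b · n_s · n_b = 0.5 × 1.13 × 1.0 × 334 × 1 × 9 = 1698 kN.
Allowable strength R_n/Ω = 1698 / 1.76 = 965 kN.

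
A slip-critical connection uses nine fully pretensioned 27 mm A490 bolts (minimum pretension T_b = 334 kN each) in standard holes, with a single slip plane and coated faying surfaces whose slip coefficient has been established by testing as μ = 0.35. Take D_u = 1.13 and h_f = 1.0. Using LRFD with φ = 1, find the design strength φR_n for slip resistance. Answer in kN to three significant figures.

1190 kN

R_n = μ · D_u · h_f · T_b · n_s · n_b = 0.35 × 1.13 × 1.0 × 334 × 1 × 9 = 1189 kN.
Design strength φR_n = 1 × 1189 = 1190 kN.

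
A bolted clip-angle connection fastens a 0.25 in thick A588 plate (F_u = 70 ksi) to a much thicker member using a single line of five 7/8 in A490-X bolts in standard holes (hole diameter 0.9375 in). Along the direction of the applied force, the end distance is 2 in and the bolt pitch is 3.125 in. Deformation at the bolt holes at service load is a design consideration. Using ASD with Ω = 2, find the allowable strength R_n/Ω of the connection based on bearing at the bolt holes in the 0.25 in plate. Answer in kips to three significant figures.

89.6 kips

Per bolt r_n = 1.2 l_c t F_u ≤ 2.4 d t F_u; upper limit = 2.4 × 0.875 × 0.25 × 70 = 36.75 kips.
Edge bolt: l_c = 2 − 0.9375/2 = 1.531 in → 1.2 × 1.531 × 0.25 × 70 = 32.16 → r_n = 32.16 kips.
Interior bolts: l_c = 3.125 − 0.9375 = 2.188 in → 1.2 × 2.188 × 0.25 × 70 = 45.94 → r_n = 36.75 kips.
R_n = 1 × 32.16 + 4 × 36.75 = 179.2 kips.
Allowable strength R_n/Ω = 179.2 / 2 = 89.6 kips.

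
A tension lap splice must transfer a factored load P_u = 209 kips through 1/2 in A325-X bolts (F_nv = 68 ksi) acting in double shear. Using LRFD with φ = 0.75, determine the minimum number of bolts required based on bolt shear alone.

A_b = π·0.5²/4 = 0.1963 in².
Per-bolt design strength φR_n = 0.75 × 68 × 0.1963 × 2 = 20.03 kips.
n ≥ 209 / 20.03 = 10.44 → use 11 bolts.

11 bolts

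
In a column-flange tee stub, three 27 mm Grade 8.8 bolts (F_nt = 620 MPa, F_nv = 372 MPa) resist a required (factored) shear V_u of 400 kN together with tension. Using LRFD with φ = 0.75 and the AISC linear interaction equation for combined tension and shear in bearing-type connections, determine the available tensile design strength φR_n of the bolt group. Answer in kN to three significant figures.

372 kN

A_b = π·27²/4 = 572.6 mm²; f_rv = 400 × 1000 / (3 × 572.6) = 232.9 MPa.
F'_nt = 1.3 F_nt − (F_nt / φF_nv) f_rv = 1.3·620 − (620/(0.75·372))·232.9 = 288.5 MPa, capped at F_nt → F'_nt = 288.5 MPa.
R_n = F'_nt · A_b · n = 288.5 × 572.6 × 3 / 1000 = 495.5 kN.
Design strength φR_n = 0.75 × 495.5 = 372 kN.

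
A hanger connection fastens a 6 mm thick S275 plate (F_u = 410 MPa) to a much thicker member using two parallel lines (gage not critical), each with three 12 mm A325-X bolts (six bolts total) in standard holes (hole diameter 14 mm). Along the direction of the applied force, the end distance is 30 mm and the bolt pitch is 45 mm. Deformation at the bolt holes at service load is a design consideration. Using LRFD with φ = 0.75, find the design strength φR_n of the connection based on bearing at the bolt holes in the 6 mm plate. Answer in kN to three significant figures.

314 kN

Per bolt r_n = 1.2 l_c t F_u ≤ 2.4 d t F_u; upper limit = 2.4 × 12 × 6 × 410 / 1000 = 70.85 kN.
Edge bolt: l_c = 30 − 14/2 = 23 mm → 1.2 × 23 × 6 × 410 / 1000 = 67.9 → r_n = 67.9 kN.
Interior bolts: l_c = 45 − 14 = 31 mm → 1.2 × 31 × 6 × 410 / 1000 = 91.51 → r_n = 70.85 kN.
R_n = 2 × 67.9 + 4 × 70.85 = 419.2 kN.
Design strength φR_n = 0.75 × 419.2 = 314 kN.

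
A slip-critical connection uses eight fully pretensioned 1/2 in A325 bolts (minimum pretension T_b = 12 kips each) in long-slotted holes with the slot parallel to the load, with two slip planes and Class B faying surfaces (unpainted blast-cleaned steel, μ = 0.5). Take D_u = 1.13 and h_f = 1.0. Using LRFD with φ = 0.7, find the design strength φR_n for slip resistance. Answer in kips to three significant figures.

75.9 kips

R_n = μ · D_u · h_f · T_b · n_s · n_b = 0.5 × 1.13 × 1.0 × 12 × 2 × 8 = 108.5 kips.
Design strength φR_n = 0.7 × 108.5 = 75.9 kips.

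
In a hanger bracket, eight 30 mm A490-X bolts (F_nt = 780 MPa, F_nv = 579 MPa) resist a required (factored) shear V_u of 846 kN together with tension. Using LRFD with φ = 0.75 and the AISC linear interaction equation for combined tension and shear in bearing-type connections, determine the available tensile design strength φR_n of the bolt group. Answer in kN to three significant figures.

3160 kN

A_b = π·30²/4 = 706.9 mm²; f_rv = 846 × 1000 / (8 × 706.9) = 149.6 MPa.
F'_nt = 1.3 F_nt − (F_nt / φF_nv) f_rv = 1.3·780 − (780/(0.75·579))·149.6 = 745.3 MPa, capped at F_nt → F'_nt = 745.3 MPa.
R_n = F'_nt · A_b · n = 745.3 × 706.9 × 8 / 1000 = 4214 kN.
Design strength φR_n = 0.75 × 4214 = 3160 kN.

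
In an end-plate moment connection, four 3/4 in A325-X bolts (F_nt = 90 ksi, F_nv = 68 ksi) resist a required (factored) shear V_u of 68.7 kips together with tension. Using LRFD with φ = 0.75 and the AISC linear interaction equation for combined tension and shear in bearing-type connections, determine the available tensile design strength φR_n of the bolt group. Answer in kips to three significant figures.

64.1 kips

A_b = π·0.75²/4 = 0.4418 in²; f_rv = 68.7 / (4 × 0.4418) = 38.88 ksi.
F'_nt = 1.3 F_nt − (F_nt / φF_nv) f_rv = 1.3·90 − (90/(0.75·68))·38.88 = 48.39 ksi, capped at F_nt → F'_nt = 48.39 ksi.
R_n = F'_nt · A_b · n = 48.39 × 0.4418 × 4 = 85.52 kips.
Design strength φR_n = 0.75 × 85.52 = 64.1 kips.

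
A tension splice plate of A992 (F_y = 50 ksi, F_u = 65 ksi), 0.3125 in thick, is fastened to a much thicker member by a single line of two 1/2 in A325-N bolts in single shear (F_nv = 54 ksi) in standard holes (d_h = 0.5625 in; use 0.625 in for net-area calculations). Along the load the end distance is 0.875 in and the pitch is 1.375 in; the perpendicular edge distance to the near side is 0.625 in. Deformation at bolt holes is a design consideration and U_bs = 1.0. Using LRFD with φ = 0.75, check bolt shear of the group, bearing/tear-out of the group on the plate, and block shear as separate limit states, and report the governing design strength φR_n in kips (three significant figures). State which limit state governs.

Bolt shear: A_b = π·0.5²/4 = 0.1963 in²; R_n = 54 × 0.1963 × 2 × 1 = 21.21 kips → 0.75 × 21.21 = 15.9 kips.
Bearing: edge l_c = 0.5938, r_n = 14.47 kips; interior l_c = 0.8125, r_n = 19.8 kips; R_n = 14.47 + 1·19.8 = 34.28 kips → 25.7 kips.
Block shear: A_gv = 0.7031, A_nv = 0.4102, A_nt = 0.09766 in²; R_n = min(0.6F_uA_nv, 0.6F_yA_gv) + U_bs·F_u·A_nt = 22.34 kips → 16.8 kips.
Bolt shear governs: 15.9 kips.

15.9 kips (bolt shear governs)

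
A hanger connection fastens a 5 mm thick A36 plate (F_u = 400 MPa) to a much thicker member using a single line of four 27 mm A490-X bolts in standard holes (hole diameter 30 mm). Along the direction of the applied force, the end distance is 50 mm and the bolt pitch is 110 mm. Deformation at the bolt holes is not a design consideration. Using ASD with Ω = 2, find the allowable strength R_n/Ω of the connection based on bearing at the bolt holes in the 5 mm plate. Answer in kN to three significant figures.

Per bolt r_n = 1.5 l_c t F_u ≤ 3.0 d t F_u; upper limit = 3.0 × 27 × 5 × 400 / 1000 = 162 kN.
Edge bolt: l_c = 50 − 30/2 = 35 mm → 1.5 × 35 × 5 × 400 / 1000 = 105 → r_n = 105 kN.
Interior bolts: l_c = 110 − 30 = 80 mm → 1.5 × 80 × 5 × 400 / 1000 = 240 → r_n = 162 kN.
R_n = 1 × 105 + 3 × 162 = 591 kN.
Allowable strength R_n/Ω = 591 / 2 = 296 kN.

296 kN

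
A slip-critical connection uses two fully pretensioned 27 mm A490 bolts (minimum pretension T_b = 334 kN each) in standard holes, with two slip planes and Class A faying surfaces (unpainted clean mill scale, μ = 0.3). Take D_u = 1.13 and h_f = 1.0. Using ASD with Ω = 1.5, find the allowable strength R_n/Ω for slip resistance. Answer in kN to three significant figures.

302 kN

R_n = μ · D_u · h_f · T_b · n_s · n_b = 0.3 × 1.13 × 1.0 × 334 × 2 × 2 = 452.9 kN.
Allowable strength R_n/Ω = 452.9 / 1.5 = 302 kN.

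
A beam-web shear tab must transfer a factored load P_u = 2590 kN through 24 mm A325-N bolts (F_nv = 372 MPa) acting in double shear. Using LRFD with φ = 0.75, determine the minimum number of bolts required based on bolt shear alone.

A_b = π·24²/4 = 452.4 mm².
Per-bolt design strength φR_n = 0.75 × 372 × 452.4 × 2 / 1000 = 252.4 kN.
n ≥ 2590 / 252.4 = 10.26 → use 11 bolts.

11 bolts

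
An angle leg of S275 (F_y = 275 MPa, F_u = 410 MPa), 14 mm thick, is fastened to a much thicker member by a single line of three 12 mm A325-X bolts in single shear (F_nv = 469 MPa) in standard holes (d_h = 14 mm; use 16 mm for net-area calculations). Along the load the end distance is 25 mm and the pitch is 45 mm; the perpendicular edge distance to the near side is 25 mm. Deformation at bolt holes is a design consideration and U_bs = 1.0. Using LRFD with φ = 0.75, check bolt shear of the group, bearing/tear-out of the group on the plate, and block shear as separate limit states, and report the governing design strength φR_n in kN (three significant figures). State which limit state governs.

119 kN (bolt shear governs)

Bolt shear: A_b = π·12²/4 = 113.1 mm²; R_n = 469 × 113.1 × 3 × 1 / 1000 = 159.1 kN → 0.75 × 159.1 = 119 kN.
Bearing: edge l_c = 18, r_n = 124 kN; interior l_c = 31, r_n = 165.3 kN; R_n = 124 + 2·165.3 = 454.6 kN → 341 kN.
Block shear: A_gv = 1610, A_nv = 1050, A_nt = 238 mm²; R_n = min(0.6F_uA_nv, 0.6F_yA_gv) + U_bs·F_u·A_nt = 355.9 kN → 267 kN.
Bolt shear governs: 119 kN.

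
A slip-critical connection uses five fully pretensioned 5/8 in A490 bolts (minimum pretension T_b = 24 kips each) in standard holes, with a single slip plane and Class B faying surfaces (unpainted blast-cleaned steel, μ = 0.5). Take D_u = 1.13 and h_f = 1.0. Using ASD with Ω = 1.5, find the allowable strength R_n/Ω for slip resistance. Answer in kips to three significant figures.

45.2 kips

R_n = μ · D_u · h_f · T_b · n_s · n_b = 0.5 × 1.13 × 1.0 × 24 × 1 × 5 = 67.8 kips.
Allowable strength R_n/Ω = 67.8 / 1.5 = 45.2 kips.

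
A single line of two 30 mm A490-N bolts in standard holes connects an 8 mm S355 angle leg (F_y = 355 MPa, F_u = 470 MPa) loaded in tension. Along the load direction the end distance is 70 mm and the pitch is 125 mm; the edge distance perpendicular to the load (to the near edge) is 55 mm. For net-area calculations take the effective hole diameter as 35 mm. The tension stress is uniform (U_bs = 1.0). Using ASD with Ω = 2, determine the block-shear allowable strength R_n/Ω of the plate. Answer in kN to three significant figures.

Shear plane L_v = 70 + 1·125 = 195 mm; A_gv = 195 × 8 = 1560 mm².
A_nv = (195 − 1.5·35) × 8 = 1140 mm².
A_nt = (55 − 0.5·35) × 8 = 300 mm².
0.6 F_u A_nv = 321.5 kN; 0.6 F_y A_gv = 332.3 kN → shear rupture governs the shear term.
R_n = 321.5 + 1.0 × 470 × 300 / 1000 = 462.5 kN.
Allowable strength R_n/Ω = 462.5 / 2 = 231 kN.

231 kN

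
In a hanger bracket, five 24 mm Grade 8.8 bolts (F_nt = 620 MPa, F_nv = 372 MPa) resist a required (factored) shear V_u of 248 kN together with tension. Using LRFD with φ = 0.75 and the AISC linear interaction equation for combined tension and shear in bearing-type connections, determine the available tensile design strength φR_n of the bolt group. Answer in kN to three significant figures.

954 kN

A_b = π·24²/4 = 452.4 mm²; f_rv = 248 × 1000 / (5 × 452.4) = 109.6 MPa.
F'_nt = 1.3 F_nt − (F_nt / φF_nv) f_rv = 1.3·620 − (620/(0.75·372))·109.6 = 562.4 MPa, capped at F_nt → F'_nt = 562.4 MPa.
R_n = F'_nt · A_b · n = 562.4 × 452.4 × 5 / 1000 = 1272 kN.
Design strength φR_n = 0.75 × 1272 = 954 kN.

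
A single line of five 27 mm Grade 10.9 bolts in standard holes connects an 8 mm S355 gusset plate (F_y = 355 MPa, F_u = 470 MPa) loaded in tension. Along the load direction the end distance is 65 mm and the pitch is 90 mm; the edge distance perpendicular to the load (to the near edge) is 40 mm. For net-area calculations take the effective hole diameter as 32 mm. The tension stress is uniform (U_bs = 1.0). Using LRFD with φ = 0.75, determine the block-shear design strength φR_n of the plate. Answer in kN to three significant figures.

543 kN

Shear plane L_v = 65 + 4·90 = 425 mm; A_gv = 425 × 8 = 3400 mm².
A_nv = (425 − 4.5·32) × 8 = 2248 mm².
A_nt = (40 − 0.5·32) × 8 = 192 mm².
0.6 F_u A_nv = 633.9 kN; 0.6 F_y A_gv = 724.2 kN → shear rupture governs the shear term.
R_n = 633.9 + 1.0 × 470 × 192 / 1000 = 724.2 kN.
Design strength φR_n = 0.75 × 724.2 = 543 kN.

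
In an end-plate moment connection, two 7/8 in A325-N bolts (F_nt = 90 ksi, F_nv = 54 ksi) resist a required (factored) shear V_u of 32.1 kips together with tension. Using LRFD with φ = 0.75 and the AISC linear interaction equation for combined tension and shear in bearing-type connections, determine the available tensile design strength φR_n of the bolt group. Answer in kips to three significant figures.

A_b = π·0.875²/4 = 0.6013 in²; f_rv = 32.1 / (2 × 0.6013) = 26.69 ksi.
F'_nt = 1.3 F_nt − (F_nt / φF_nv) f_rv = 1.3·90 − (90/(0.75·54))·26.69 = 57.69 ksi, capped at F_nt → F'_nt = 57.69 ksi.
R_n = F'_nt · A_b · n = 57.69 × 0.6013 × 2 = 69.38 kips.
Design strength φR_n = 0.75 × 69.38 = 52 kips.

52 kips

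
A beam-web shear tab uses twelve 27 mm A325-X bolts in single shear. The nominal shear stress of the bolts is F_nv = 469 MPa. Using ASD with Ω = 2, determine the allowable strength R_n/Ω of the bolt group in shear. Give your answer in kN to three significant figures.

A_b = π × 27² / 4 = 572.6 mm².
R_n = F_nv · A_b · n · n_s = 469 × 572.6 × 12 × 1 / 1000 = 3222 kN.
Allowable strength R_n/Ω = 3222 / 2 = 1610 kN.

1610 kN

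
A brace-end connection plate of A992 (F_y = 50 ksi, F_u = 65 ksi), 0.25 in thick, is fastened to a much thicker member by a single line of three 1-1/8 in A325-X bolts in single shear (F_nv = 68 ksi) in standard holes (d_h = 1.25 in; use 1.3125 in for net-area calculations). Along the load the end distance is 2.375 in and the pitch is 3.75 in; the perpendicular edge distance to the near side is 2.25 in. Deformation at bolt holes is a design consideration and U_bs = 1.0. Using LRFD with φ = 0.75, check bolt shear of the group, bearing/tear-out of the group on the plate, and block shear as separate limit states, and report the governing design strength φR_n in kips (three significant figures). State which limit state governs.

Bolt shear: A_b = π·1.125²/4 = 0.994 in²; R_n = 68 × 0.994 × 3 × 1 = 202.8 kips → 0.75 × 202.8 = 152 kips.
Bearing: edge l_c = 1.75, r_n = 34.12 kips; interior l_c = 2.5, r_n = 43.87 kips; R_n = 34.12 + 2·43.87 = 121.9 kips → 91.4 kips.
Block shear: A_gv = 2.469, A_nv = 1.648, A_nt = 0.3984 in²; R_n = min(0.6F_uA_nv, 0.6F_yA_gv) + U_bs·F_u·A_nt = 90.19 kips → 67.6 kips.
Block shear governs: 67.6 kips.

67.6 kips (block shear governs)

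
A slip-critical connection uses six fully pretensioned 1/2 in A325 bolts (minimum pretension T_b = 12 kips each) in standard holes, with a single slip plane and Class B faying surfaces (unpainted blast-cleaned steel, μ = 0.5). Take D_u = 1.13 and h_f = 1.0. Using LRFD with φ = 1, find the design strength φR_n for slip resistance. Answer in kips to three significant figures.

R_n = μ · D_u · h_f · T_b · n_s · n_b = 0.5 × 1.13 × 1.0 × 12 × 1 × 6 = 40.68 kips.
Design strength φR_n = 1 × 40.68 = 40.7 kips.

40.7 kips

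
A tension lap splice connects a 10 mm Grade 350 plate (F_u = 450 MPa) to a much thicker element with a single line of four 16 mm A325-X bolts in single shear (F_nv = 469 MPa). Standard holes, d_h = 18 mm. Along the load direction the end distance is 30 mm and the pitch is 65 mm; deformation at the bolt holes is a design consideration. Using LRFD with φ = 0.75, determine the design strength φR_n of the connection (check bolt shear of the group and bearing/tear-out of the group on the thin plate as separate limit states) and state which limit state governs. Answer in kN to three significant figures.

Bolt shear: A_b = π·16²/4 = 201.1 mm²; R_n = 469 × 201.1 × 4 × 1 / 1000 = 377.2 kN → 0.75 × 377.2 = 283 kN.
Bearing (1.2 l_c t F_u ≤ 2.4 d t F_u): upper limit = 2.4·16·10·450 / 1000 = 172.8 kN.
  Edge l_c = 30 − 18/2 = 21 → r_n = 113.4 kN; interior l_c = 65 − 18 = 47 → r_n = 172.8 kN.
  R_n,bearing = 1·113.4 + 3·172.8 = 631.8 kN → 0.75 × 631.8 = 474 kN.
Bolt shear governs: 283 kN.

283 kN (bolt shear governs)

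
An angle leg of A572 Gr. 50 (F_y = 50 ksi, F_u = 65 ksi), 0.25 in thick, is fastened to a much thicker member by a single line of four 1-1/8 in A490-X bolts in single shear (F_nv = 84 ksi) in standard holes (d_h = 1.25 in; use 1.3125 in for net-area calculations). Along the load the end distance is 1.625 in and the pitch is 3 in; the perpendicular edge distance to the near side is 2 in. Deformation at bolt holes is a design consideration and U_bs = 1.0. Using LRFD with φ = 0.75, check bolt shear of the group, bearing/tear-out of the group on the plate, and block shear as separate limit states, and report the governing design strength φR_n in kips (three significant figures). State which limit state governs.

Bolt shear: A_b = π·1.125²/4 = 0.994 in²; R_n = 84 × 0.994 × 4 × 1 = 334 kips → 0.75 × 334 = 250 kips.
Bearing: edge l_c = 1, r_n = 19.5 kips; interior l_c = 1.75, r_n = 34.12 kips; R_n = 19.5 + 3·34.12 = 121.9 kips → 91.4 kips.
Block shear: A_gv = 2.656, A_nv = 1.508, A_nt = 0.3359 in²; R_n = min(0.6F_uA_nv, 0.6F_yA_gv) + U_bs·F_u·A_nt = 80.64 kips → 60.5 kips.
Block shear governs: 60.5 kips.

60.5 kips (block shear governs)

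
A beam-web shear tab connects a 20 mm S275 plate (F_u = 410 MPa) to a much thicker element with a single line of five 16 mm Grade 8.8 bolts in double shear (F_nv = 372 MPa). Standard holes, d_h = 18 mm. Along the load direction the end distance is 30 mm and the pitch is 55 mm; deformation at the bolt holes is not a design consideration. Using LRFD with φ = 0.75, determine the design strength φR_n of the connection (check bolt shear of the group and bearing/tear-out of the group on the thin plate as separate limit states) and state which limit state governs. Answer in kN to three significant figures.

561 kN (bolt shear governs)

Bolt shear: A_b = π·16²/4 = 201.1 mm²; R_n = 372 × 201.1 × 5 × 2 / 1000 = 748 kN → 0.75 × 748 = 561 kN.
Bearing (1.5 l_c t F_u ≤ 3.0 d t F_u): upper limit = 3.0·16·20·410 / 1000 = 393.6 kN.
  Edge l_c = 30 − 18/2 = 21 → r_n = 258.3 kN; interior l_c = 55 − 18 = 37 → r_n = 393.6 kN.
  R_n,bearing = 1·258.3 + 4·393.6 = 1833 kN → 0.75 × 1833 = 1370 kN.
Bolt shear governs: 561 kN.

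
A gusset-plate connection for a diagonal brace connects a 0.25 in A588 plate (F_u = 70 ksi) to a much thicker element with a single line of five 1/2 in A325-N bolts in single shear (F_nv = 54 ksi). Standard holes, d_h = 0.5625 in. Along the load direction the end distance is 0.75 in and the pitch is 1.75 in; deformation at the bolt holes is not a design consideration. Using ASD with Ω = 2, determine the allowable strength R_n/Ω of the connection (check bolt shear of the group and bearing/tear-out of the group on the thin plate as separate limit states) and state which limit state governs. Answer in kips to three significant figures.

Bolt shear: A_b = π·0.5²/4 = 0.1963 in²; R_n = 54 × 0.1963 × 5 × 1 = 53.01 kips → 53.01 / 2 = 26.5 kips.
Bearing (1.5 l_c t F_u ≤ 3.0 d t F_u): upper limit = 3.0·0.5·0.25·70 = 26.25 kips.
  Edge l_c = 0.75 − 0.5625/2 = 0.4688 → r_n = 12.3 kips; interior l_c = 1.75 − 0.5625 = 1.188 → r_n = 26.25 kips.
  R_n,bearing = 1·12.3 + 4·26.25 = 117.3 kips → 117.3 / 2 = 58.7 kips.
Bolt shear governs: 26.5 kips.

26.5 kips (bolt shear governs)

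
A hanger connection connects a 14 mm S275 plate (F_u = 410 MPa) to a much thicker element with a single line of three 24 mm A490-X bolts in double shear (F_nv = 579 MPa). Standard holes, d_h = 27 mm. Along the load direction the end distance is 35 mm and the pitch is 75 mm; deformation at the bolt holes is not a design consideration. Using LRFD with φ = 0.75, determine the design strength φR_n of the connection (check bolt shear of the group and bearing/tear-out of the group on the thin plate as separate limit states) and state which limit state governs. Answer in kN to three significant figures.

759 kN (bearing governs)

Bolt shear: A_b = π·24²/4 = 452.4 mm²; R_n = 579 × 452.4 × 3 × 2 / 1000 = 1572 kN → 0.75 × 1572 = 1180 kN.
Bearing (1.5 l_c t F_u ≤ 3.0 d t F_u): upper limit = 3.0·24·14·410 / 1000 = 413.3 kN.
  Edge l_c = 35 − 27/2 = 21.5 → r_n = 185.1 kN; interior l_c = 75 − 27 = 48 → r_n = 413.3 kN.
  R_n,bearing = 1·185.1 + 2·413.3 = 1012 kN → 0.75 × 1012 = 759 kN.
Bearing governs: 759 kN.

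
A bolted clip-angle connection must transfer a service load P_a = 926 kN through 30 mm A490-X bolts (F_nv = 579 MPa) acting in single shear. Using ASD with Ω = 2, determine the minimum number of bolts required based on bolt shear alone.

A_b = π·30²/4 = 706.9 mm².
Per-bolt allowable strength R_n/Ω = 579 × 706.9 × 1 / 1000 / 2 = 204.6 kN.
n ≥ 926 / 204.6 = 4.525 → use 5 bolts.

5 bolts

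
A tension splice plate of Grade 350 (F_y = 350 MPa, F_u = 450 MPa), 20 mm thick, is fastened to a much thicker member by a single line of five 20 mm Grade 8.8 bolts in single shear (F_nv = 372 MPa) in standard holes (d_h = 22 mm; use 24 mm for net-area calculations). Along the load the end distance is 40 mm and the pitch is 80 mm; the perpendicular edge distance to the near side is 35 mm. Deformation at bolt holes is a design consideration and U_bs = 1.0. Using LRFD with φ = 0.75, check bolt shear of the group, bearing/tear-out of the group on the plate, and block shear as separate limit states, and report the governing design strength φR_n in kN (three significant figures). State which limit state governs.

Bolt shear: A_b = π·20²/4 = 314.2 mm²; R_n = 372 × 314.2 × 5 × 1 / 1000 = 584.3 kN → 0.75 × 584.3 = 438 kN.
Bearing: edge l_c = 29, r_n = 313.2 kN; interior l_c = 58, r_n = 432 kN; R_n = 313.2 + 4·432 = 2041 kN → 1530 kN.
Block shear: A_gv = 7200, A_nv = 5040, A_nt = 460 mm²; R_n = min(0.6F_uA_nv, 0.6F_yA_gv) + U_bs·F_u·A_nt = 1568 kN → 1180 kN.
Bolt shear governs: 438 kN.

438 kN (bolt shear governs)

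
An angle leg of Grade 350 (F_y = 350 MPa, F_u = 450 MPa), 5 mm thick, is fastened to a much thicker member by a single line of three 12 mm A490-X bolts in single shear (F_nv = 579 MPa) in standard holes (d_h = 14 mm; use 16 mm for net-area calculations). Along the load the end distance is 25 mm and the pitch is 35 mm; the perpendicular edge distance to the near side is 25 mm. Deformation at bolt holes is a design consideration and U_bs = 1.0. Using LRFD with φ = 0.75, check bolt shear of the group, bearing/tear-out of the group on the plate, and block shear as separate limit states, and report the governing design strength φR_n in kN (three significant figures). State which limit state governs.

84.4 kN (block shear governs)

Bolt shear: A_b = π·12²/4 = 113.1 mm²; R_n = 579 × 113.1 × 3 × 1 / 1000 = 196.5 kN → 0.75 × 196.5 = 147 kN.
Bearing: edge l_c = 18, r_n = 48.6 kN; interior l_c = 21, r_n = 56.7 kN; R_n = 48.6 + 2·56.7 = 162 kN → 122 kN.
Block shear: A_gv = 475, A_nv = 275, A_nt = 85 mm²; R_n = min(0.6F_uA_nv, 0.6F_yA_gv) + U_bs·F_u·A_nt = 112.5 kN → 84.4 kN.
Block shear governs: 84.4 kN.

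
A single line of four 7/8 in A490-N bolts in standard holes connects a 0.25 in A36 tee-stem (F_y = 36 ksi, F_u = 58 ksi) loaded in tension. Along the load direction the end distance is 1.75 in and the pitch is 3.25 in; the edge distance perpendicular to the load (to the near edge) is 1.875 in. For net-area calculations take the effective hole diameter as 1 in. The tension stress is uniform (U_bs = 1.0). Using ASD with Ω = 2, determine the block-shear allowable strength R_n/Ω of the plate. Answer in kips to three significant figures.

Shear plane L_v = 1.75 + 3·3.25 = 11.5 in; A_gv = 11.5 × 0.25 = 2.875 in².
A_nv = (11.5 − 3.5·1) × 0.25 = 2 in².
A_nt = (1.875 − 0.5·1) × 0.25 = 0.3438 in².
0.6 F_u A_nv = 69.6 kips; 0.6 F_y A_gv = 62.1 kips → shear yielding governs the shear term.
R_n = 62.1 + 1.0 × 58 × 0.3438 = 82.04 kips.
Allowable strength R_n/Ω = 82.04 / 2 = 41 kips.

41 kips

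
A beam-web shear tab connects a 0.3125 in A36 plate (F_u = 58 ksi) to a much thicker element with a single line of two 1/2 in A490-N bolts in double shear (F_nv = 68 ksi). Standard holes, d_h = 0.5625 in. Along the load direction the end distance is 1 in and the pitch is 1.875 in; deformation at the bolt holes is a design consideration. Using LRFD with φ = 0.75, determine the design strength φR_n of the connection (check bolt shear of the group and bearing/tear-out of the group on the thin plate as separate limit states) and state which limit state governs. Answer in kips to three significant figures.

Bolt shear: A_b = π·0.5²/4 = 0.1963 in²; R_n = 68 × 0.1963 × 2 × 2 = 53.41 kips → 0.75 × 53.41 = 40.1 kips.
Bearing (1.2 l_c t F_u ≤ 2.4 d t F_u): upper limit = 2.4·0.5·0.3125·58 = 21.75 kips.
  Edge l_c = 1 − 0.5625/2 = 0.7188 → r_n = 15.63 kips; interior l_c = 1.875 − 0.5625 = 1.312 → r_n = 21.75 kips.
  R_n,bearing = 1·15.63 + 1·21.75 = 37.38 kips → 0.75 × 37.38 = 28 kips.
Bearing governs: 28 kips.

28 kips (bearing governs)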